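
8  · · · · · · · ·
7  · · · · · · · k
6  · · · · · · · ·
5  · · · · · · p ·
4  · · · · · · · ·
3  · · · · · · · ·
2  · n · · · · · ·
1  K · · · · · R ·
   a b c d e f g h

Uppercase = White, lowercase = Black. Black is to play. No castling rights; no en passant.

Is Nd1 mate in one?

no

After Nd1: white king on a1; in check: no.
White is not in check, so this cannot be checkmate.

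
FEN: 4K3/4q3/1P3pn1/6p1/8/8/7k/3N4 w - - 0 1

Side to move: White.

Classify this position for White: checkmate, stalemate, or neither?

checkmate

White to move; white king on e8.
In check: yes, from the black queen on e7.
King squares — d7: attacked by Qe7; e7: attacked by Ng6; f7: attacked by Qe7; d8: attacked by Qe7; f8: attacked by Ng6.
Legal moves for White: none.
In check with no legal moves → checkmate.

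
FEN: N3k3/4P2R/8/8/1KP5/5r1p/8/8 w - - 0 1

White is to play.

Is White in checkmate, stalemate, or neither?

White to move; white king on b4.
In check: no.
Legal moves for White: Nc7+, Nb6, Rh8+, Rg7, Rf7, Rh6, Rh5, Rh4, Rxh3, Kc5, Kb5, Ka5, Ka4, c5.
White has 14 legal moves and is not in check → neither.

neither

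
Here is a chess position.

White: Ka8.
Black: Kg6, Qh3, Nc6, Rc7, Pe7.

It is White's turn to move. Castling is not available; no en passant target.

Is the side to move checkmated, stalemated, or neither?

stalemate

White to move; white king on a8.
In check: no.
King squares — a7: attacked by Nc6; b7: attacked by Rc7; b8: attacked by Nc6.
Legal moves for White: none.
Not in check and no legal moves → stalemate.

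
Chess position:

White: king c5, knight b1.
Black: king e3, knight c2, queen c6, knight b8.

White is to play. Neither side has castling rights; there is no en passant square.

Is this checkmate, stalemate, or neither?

checkmate

White to move; white king on c5.
In check: yes, from the black queen on c6.
King squares — b4: attacked by Nc2; c4: attacked by Qc6; d4: attacked by Nc2; b5: attacked by Qc6; d5: attacked by Qc6; b6: attacked by Qc6; c6: attacked by Nb8; d6: attacked by Qc6.
Legal moves for White: none.
In check with no legal moves → checkmate.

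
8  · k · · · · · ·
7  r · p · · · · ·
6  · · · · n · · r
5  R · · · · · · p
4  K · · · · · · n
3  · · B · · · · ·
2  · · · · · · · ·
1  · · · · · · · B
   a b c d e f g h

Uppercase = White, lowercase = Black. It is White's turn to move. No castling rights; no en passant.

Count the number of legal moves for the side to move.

23

White to move; king on a4.
In check: no.
Legal moves: Rxa7, Ra6, Kb5, Kb4, Kb3, Ka3, Bh8, Bg7, Bf6, Be5, Bd4, Bb4, Bd2, Bb2, Be1, Ba1, Ba8, Bb7, Bc6, Bd5, Be4, Bf3, Bg2.
Count: 23.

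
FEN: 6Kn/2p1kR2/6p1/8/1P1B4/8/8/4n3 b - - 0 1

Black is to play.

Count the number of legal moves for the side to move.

5

Black to move; king on e7.
In check: yes, from the white rook on f7.
Legal moves: Ke8, Kd8, Ke6, Kd6, Nxf7.
Count: 5.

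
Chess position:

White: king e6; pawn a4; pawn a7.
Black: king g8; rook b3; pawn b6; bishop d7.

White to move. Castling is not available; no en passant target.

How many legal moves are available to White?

6

White to move; king on e6.
In check: yes, from the black bishop on d7.
Legal moves: Ke7, Kxd7, Kf6, Kd6, Ke5, Kd5.
Count: 6.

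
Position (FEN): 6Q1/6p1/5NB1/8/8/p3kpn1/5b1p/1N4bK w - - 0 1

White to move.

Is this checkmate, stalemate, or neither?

White to move; white king on h1.
In check: yes, from the black knight on g3.
King squares — g1: attacked by Bf2; g2: attacked by Pf3; h2: attacked by Bg1.
Legal moves for White: none.
In check with no legal moves → checkmate.

checkmate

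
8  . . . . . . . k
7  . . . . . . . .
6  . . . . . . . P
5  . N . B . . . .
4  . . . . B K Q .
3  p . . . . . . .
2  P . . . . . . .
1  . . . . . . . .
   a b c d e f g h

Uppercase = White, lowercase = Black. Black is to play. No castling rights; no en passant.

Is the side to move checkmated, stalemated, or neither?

Black to move; black king on h8.
In check: no.
King squares — g7: attacked by Qg4; h7: attacked by Be4; g8: attacked by Qg4.
Legal moves for Black: none.
Not in check and no legal moves → stalemate.

stalemate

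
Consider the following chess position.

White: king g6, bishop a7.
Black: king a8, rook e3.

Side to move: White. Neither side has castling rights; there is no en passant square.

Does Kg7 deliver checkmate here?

After Kg7: black king on a8; in check: no.
Black is not in check, so this cannot be checkmate.

no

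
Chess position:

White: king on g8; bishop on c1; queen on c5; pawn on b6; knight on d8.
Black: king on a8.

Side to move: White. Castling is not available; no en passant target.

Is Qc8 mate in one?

After Qc8: black king on a8; in check: yes, from the white queen on c8.
King squares — a7: attacked by Pb6; b7: attacked by Qc8; b8: attacked by Qc8.
Black has no legal moves → checkmate.

yes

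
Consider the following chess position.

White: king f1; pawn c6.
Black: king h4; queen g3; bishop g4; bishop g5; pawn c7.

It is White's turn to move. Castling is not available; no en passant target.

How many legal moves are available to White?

White to move; king on f1.
In check: no.
Legal moves: none.
Count: 0.

0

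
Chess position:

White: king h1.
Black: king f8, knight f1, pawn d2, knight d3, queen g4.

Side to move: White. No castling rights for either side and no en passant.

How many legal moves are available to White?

White to move; king on h1.
In check: no.
Legal moves: none.
Count: 0.

0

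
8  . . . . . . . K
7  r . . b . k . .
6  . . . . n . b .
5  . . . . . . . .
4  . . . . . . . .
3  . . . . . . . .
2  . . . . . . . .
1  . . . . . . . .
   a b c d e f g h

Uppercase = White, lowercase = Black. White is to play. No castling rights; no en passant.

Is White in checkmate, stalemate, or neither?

stalemate

White to move; white king on h8.
In check: no.
King squares — g7: attacked by Ne6; h7: attacked by Bg6; g8: attacked by Kf7.
Legal moves for White: none.
Not in check and no legal moves → stalemate.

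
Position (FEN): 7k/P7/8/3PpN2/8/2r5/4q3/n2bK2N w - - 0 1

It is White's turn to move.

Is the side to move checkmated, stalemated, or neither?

White to move; white king on e1.
In check: yes, from the black queen on e2.
King squares — d1: attacked by Qe2; f1: attacked by Qe2; d2: attacked by Qe2; e2: attacked by Bd1; f2: attacked by Qe2.
Legal moves for White: none.
In check with no legal moves → checkmate.

checkmate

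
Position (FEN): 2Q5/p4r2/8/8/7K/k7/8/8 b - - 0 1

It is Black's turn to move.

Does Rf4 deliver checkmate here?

After Rf4: white king on h4; in check: yes, from the black rook on f4.
White has 5 legal replies: Kh5, Kg5, Kh3, Kg3, Qg4.
In check but a legal move exists → not checkmate.

no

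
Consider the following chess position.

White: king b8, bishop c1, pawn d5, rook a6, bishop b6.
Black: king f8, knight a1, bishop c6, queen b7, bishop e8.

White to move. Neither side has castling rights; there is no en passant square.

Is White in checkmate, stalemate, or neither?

White to move; white king on b8.
In check: yes, from the black queen on b7.
King squares — a7: attacked by Qb7; b7: attacked by Bc6; c7: attacked by Qb7; a8: attacked by Qb7; c8: attacked by Qb7.
Legal moves for White: none.
In check with no legal moves → checkmate.

checkmate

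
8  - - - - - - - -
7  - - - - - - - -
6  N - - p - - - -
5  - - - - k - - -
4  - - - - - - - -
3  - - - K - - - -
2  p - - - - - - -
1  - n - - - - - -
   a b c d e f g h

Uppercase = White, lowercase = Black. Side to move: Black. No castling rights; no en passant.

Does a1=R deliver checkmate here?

no

After a1=R: white king on d3; in check: no.
White is not in check, so this cannot be checkmate.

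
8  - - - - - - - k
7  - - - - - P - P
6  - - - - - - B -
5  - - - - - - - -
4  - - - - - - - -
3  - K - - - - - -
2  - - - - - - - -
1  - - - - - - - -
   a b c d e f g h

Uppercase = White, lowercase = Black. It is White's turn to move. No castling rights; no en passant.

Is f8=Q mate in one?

yes

After f8=Q: black king on h8; in check: yes, from the white queen on f8.
King squares — g7: attacked by Qf8; h7: attacked by Bg6; g8: attacked by Ph7.
Black has no legal moves → checkmate.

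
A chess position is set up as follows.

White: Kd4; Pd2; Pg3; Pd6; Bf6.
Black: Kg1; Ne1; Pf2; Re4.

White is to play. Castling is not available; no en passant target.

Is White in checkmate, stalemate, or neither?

neither

White to move; white king on d4.
In check: yes, from the black rook on e4.
King squares — c3: available; d3: attacked by Ne1; e3: attacked by Re4; c4: attacked by Re4; e4: available; c5: available; d5: available; e5: attacked by Re4.
Legal moves for White: Kd5, Kc5, Kxe4, Kc3.
White is in check but has 4 legal moves → neither.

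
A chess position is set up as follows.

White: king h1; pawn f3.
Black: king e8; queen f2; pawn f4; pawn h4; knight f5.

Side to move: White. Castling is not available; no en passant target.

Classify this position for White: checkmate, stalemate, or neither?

White to move; white king on h1.
In check: no.
King squares — g1: attacked by Qf2; g2: attacked by Qf2; h2: attacked by Qf2.
Legal moves for White: none.
Not in check and no legal moves → stalemate.

stalemate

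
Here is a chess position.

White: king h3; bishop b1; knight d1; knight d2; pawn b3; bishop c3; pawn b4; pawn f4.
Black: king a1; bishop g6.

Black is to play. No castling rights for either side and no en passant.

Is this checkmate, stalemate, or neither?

checkmate

Black to move; black king on a1.
In check: yes, from the white bishop on c3.
King squares — b1: attacked by Nd2; a2: attacked by Bb1; b2: attacked by Nd1.
Legal moves for Black: none.
In check with no legal moves → checkmate.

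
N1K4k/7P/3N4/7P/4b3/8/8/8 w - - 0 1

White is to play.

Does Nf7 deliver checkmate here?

no

After Nf7: black king on h8; in check: yes, from the white knight on f7.
Black has 2 legal replies: Kxh7, Kg7.
In check but a legal move exists → not checkmate.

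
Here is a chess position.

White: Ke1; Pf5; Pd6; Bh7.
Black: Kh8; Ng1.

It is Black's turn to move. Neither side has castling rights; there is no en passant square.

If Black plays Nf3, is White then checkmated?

no

After Nf3: white king on e1; in check: yes, from the black knight on f3.
White has 4 legal replies: Kf2, Ke2, Kf1, Kd1.
In check but a legal move exists → not checkmate.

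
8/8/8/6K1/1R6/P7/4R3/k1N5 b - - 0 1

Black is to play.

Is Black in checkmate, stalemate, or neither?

Black to move; black king on a1.
In check: no.
King squares — b1: attacked by Rb4; a2: attacked by Nc1; b2: attacked by Re2.
Legal moves for Black: none.
Not in check and no legal moves → stalemate.

stalemate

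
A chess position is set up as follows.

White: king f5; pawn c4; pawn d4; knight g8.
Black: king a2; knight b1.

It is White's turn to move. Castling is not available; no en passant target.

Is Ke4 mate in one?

After Ke4: black king on a2; in check: no.
Black is not in check, so this cannot be checkmate.

no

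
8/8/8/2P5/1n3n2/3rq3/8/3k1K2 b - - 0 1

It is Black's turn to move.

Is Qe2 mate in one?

After Qe2: white king on f1; in check: yes, from the black queen on e2.
White has 1 legal reply: Kg1.
In check but a legal move exists → not checkmate.

no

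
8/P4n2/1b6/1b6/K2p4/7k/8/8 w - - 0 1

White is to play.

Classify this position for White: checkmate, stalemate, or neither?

White to move; white king on a4.
In check: yes, from the black bishop on b5.
King squares — a3: available; b3: available; b4: available; a5: attacked by Bb6; b5: available.
Legal moves for White: Kxb5, Kb4, Kb3, Ka3.
White is in check but has 4 legal moves → neither.

neither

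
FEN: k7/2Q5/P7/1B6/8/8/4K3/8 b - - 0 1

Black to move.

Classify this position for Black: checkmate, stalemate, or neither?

Black to move; black king on a8.
In check: no.
King squares — a7: attacked by Qc7; b7: attacked by Pa6; b8: attacked by Qc7.
Legal moves for Black: none.
Not in check and no legal moves → stalemate.

stalemate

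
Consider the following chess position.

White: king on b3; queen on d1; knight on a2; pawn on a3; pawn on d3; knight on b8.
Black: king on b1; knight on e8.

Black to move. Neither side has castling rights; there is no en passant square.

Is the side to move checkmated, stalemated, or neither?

checkmate

Black to move; black king on b1.
In check: yes, from the white queen on d1.
King squares — a1: attacked by Qd1; c1: attacked by Qd1; a2: attacked by Kb3; b2: attacked by Kb3; c2: attacked by Qd1.
Legal moves for Black: none.
In check with no legal moves → checkmate.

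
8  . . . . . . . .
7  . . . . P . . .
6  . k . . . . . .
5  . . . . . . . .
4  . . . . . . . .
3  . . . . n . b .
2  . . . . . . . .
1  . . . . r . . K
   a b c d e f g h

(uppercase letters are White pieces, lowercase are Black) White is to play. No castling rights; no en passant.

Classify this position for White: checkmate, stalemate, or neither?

checkmate

White to move; white king on h1.
In check: yes, from the black rook on e1.
King squares — g1: attacked by Re1; g2: attacked by Ne3; h2: attacked by Bg3.
Legal moves for White: none.
In check with no legal moves → checkmate.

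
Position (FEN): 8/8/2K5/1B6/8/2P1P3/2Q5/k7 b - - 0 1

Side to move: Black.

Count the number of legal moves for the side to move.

Black to move; king on a1.
In check: no.
Legal moves: none.
Count: 0.

0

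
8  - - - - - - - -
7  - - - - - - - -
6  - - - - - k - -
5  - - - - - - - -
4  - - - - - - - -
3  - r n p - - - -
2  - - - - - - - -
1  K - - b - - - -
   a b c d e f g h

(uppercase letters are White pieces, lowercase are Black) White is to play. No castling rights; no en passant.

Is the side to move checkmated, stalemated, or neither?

stalemate

White to move; white king on a1.
In check: no.
King squares — b1: attacked by Rb3; a2: attacked by Nc3; b2: attacked by Rb3.
Legal moves for White: none.
Not in check and no legal moves → stalemate.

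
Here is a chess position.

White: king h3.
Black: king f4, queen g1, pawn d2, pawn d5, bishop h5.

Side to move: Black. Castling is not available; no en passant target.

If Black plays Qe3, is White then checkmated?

After Qe3: white king on h3; in check: yes, from the black queen on e3.
White has 3 legal replies: Kh4, Kh2, Kg2.
In check but a legal move exists → not checkmate.

no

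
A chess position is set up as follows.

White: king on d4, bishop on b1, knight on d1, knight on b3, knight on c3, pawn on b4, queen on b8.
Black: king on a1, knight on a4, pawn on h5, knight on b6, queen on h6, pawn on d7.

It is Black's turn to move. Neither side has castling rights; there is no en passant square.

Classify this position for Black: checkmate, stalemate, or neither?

Black to move; black king on a1.
In check: yes, from the white knight on b3.
King squares — b1: attacked by Nc3; a2: attacked by Bb1; b2: attacked by Nd1.
Legal moves for Black: none.
In check with no legal moves → checkmate.

checkmate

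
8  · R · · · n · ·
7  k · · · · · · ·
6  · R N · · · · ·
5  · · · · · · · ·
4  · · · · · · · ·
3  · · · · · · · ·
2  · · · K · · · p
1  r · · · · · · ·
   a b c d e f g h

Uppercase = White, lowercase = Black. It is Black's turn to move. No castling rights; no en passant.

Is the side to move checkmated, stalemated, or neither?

checkmate

Black to move; black king on a7.
In check: yes, from the white knight on c6.
King squares — a6: attacked by Rb6; b6: attacked by Rb8; b7: attacked by Rb6; a8: attacked by Rb8; b8: attacked by Rb6.
Legal moves for Black: none.
In check with no legal moves → checkmate.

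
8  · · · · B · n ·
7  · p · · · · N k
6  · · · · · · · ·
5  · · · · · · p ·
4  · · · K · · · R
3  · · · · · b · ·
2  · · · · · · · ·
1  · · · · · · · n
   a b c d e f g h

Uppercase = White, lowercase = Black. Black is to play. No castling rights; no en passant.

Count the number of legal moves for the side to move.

4

Black to move; king on h7.
In check: yes, from the white rook on h4.
Legal moves: Kxg7, Nh6, Bh5, gxh4.
Count: 4.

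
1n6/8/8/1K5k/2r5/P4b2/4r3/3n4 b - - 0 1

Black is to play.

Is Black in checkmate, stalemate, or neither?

Black to move; black king on h5.
In check: no.
Legal moves for Black include: Nd7, Nc6, Na6, Kh6, Kg6, Kg5, Kh4, Kg4, Rc8, Rc7, Rc6, Rc5+, Rh4, Rg4, Rf4, Rce4, Rd4, Rb4+, ... (list truncated; more exist).
Black has legal moves and is not in check → neither.

neither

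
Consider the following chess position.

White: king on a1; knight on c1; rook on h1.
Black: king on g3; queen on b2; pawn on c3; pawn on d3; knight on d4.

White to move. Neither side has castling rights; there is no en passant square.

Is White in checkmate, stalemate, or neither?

checkmate

White to move; white king on a1.
In check: yes, from the black queen on b2.
King squares — b1: attacked by Qb2; a2: attacked by Qb2; b2: attacked by Pc3.
Legal moves for White: none.
In check with no legal moves → checkmate.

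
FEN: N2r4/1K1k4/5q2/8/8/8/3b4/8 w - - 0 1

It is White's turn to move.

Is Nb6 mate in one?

After Nb6: black king on d7; in check: yes, from the white knight on b6.
Black has 5 legal replies: Ke8, Ke7, Ke6, Kd6, Qxb6+.
In check but a legal move exists → not checkmate.

no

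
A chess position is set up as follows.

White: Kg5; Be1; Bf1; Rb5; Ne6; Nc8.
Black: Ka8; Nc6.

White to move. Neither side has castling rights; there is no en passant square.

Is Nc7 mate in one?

yes

After Nc7: black king on a8; in check: yes, from the white knight on c7.
King squares — a7: attacked by Nc8; b7: attacked by Rb5; b8: attacked by Rb5.
Black has no legal moves → checkmate.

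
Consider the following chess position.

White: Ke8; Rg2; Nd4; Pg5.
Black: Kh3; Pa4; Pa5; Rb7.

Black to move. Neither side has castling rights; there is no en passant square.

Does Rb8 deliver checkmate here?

After Rb8: white king on e8; in check: yes, from the black rook on b8.
White has 3 legal replies: Kf7, Ke7, Kd7.
In check but a legal move exists → not checkmate.

no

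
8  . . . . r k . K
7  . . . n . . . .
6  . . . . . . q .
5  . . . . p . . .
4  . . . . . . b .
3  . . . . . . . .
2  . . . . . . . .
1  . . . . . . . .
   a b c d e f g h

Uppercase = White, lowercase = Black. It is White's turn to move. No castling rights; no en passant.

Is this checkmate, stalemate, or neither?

White to move; white king on h8.
In check: no.
King squares — g7: attacked by Qg6; h7: attacked by Qg6; g8: attacked by Qg6.
Legal moves for White: none.
Not in check and no legal moves → stalemate.

stalemate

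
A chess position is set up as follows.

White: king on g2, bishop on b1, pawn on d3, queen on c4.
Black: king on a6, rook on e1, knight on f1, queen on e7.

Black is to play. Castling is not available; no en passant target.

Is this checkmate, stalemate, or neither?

neither

Black to move; black king on a6.
In check: yes, from the white queen on c4.
Legal moves for Black: Kb7, Ka7, Kb6, Ka5.
Black is in check but has 4 legal moves → neither.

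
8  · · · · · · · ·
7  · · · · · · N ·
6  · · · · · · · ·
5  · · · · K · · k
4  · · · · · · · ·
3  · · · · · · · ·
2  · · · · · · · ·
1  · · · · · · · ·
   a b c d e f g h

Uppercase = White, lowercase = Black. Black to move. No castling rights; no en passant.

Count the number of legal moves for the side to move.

Black to move; king on h5.
In check: yes, from the white knight on g7.
Legal moves: Kh6, Kg6, Kg5, Kh4, Kg4.
Count: 5.

5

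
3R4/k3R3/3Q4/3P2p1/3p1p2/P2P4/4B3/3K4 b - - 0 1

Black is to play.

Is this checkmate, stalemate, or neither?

checkmate

Black to move; black king on a7.
In check: yes, from the white rook on e7.
King squares — a6: attacked by Qd6; b6: attacked by Qd6; b7: attacked by Re7; a8: attacked by Rd8; b8: attacked by Qd6.
Legal moves for Black: none.
In check with no legal moves → checkmate.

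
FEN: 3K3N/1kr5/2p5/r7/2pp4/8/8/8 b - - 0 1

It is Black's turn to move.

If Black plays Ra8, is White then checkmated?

After Ra8: white king on d8; in check: yes, from the black rook on a8.
King squares — c7: attacked by Kb7; d7: attacked by Rc7; e7: attacked by Rc7; c8: attacked by Kb7; e8: attacked by Ra8.
White has no legal moves → checkmate.

yes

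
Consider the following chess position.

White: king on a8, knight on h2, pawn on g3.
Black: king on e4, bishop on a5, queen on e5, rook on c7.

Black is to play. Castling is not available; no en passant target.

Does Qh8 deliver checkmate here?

yes

After Qh8: white king on a8; in check: yes, from the black queen on h8.
King squares — a7: attacked by Rc7; b7: attacked by Rc7; b8: attacked by Qh8.
White has no legal moves → checkmate.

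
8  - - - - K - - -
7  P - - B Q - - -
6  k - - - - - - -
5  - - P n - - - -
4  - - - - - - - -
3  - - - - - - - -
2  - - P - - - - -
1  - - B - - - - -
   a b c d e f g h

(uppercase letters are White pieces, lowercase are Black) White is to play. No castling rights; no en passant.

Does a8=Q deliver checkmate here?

After a8=Q: black king on a6; in check: yes, from the white queen on a8.
King squares — a5: attacked by Qa8; b5: attacked by Bd7; b6: attacked by Pc5; a7: attacked by Qa8; b7: attacked by Qa8.
Black has no legal moves → checkmate.

yes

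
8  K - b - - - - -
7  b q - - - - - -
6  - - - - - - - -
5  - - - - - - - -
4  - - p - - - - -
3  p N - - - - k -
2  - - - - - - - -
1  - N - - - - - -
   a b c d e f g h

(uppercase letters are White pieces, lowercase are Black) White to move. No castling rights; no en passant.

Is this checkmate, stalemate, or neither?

checkmate

White to move; white king on a8.
In check: yes, from the black queen on b7.
King squares — a7: attacked by Qb7; b7: attacked by Bc8; b8: attacked by Ba7.
Legal moves for White: none.
In check with no legal moves → checkmate.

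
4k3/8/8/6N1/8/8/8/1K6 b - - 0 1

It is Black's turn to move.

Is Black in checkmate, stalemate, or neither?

neither

Black to move; black king on e8.
In check: no.
Legal moves for Black: Kf8, Kd8, Ke7, Kd7.
Black has 4 legal moves and is not in check → neither.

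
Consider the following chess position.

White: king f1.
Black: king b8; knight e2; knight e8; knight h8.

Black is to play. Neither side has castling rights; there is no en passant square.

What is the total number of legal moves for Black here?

Black to move; king on b8.
In check: no.
Legal moves: Nf7, Ng6, Ng7, Nc7, Nf6, Nd6, Kc8, Ka8, Kc7, Kb7, Ka7, Nf4, Nd4, Ng3+, Nc3, Ng1, Nc1.
Count: 17.

17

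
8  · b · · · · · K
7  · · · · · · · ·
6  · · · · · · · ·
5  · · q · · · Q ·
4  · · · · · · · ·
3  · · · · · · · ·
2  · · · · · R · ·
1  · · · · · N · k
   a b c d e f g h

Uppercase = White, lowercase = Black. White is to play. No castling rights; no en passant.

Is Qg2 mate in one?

yes

After Qg2: black king on h1; in check: yes, from the white queen on g2.
King squares — g1: attacked by Qg2; g2: attacked by Rf2; h2: attacked by Nf1.
Black has no legal moves → checkmate.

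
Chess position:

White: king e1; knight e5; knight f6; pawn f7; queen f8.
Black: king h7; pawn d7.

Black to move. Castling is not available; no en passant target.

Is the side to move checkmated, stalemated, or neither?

checkmate

Black to move; black king on h7.
In check: yes, from the white knight on f6.
King squares — g6: attacked by Ne5; h6: attacked by Qf8; g7: attacked by Qf8; g8: attacked by Nf6; h8: attacked by Qf8.
Legal moves for Black: none.
In check with no legal moves → checkmate.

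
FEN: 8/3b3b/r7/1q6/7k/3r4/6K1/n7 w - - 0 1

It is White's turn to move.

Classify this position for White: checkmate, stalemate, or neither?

White to move; white king on g2.
In check: no.
Legal moves for White: Kh2, Kf2, Kh1, Kg1, Kf1.
White has 5 legal moves and is not in check → neither.

neither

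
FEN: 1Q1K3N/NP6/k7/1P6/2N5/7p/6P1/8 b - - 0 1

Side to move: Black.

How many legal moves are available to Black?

0

Black to move; king on a6.
In check: yes, from the white pawn on b5.
Legal moves: none.
Count: 0.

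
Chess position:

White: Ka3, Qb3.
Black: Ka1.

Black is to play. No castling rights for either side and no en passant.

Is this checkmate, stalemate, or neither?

Black to move; black king on a1.
In check: no.
King squares — b1: attacked by Qb3; a2: attacked by Ka3; b2: attacked by Ka3.
Legal moves for Black: none.
Not in check and no legal moves → stalemate.

stalemate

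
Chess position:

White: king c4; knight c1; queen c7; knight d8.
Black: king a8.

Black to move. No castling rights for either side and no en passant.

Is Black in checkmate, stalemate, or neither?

stalemate

Black to move; black king on a8.
In check: no.
King squares — a7: attacked by Qc7; b7: attacked by Qc7; b8: attacked by Qc7.
Legal moves for Black: none.
Not in check and no legal moves → stalemate.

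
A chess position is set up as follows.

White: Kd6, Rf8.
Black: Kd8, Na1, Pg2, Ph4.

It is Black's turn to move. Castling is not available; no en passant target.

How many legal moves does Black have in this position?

Black to move; king on d8.
In check: yes, from the white rook on f8.
Legal moves: none.
Count: 0.

0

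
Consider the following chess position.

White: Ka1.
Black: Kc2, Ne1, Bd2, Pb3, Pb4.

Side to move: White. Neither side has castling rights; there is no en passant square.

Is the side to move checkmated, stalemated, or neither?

stalemate

White to move; white king on a1.
In check: no.
King squares — b1: attacked by Kc2; a2: attacked by Pb3; b2: attacked by Kc2.
Legal moves for White: none.
Not in check and no legal moves → stalemate.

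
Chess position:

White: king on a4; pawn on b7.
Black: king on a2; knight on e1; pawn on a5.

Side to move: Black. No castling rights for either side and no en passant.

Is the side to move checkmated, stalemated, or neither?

Black to move; black king on a2.
In check: no.
Legal moves for Black: Kb2, Kb1, Ka1, Nf3, Nd3, Ng2, Nc2.
Black has 7 legal moves and is not in check → neither.

neither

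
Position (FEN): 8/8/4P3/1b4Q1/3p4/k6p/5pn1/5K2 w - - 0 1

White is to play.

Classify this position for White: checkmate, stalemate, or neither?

neither

White to move; white king on f1.
In check: yes, from the black bishop on b5.
Legal moves for White: Kxf2, Qxb5.
White is in check but has 2 legal moves → neither.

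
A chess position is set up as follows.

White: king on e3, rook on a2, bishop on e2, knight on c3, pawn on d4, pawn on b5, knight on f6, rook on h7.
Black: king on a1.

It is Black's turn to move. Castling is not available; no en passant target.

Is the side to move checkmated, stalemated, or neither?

checkmate

Black to move; black king on a1.
In check: yes, from the white rook on a2.
King squares — b1: attacked by Nc3; a2: attacked by Nc3; b2: attacked by Ra2.
Legal moves for Black: none.
In check with no legal moves → checkmate.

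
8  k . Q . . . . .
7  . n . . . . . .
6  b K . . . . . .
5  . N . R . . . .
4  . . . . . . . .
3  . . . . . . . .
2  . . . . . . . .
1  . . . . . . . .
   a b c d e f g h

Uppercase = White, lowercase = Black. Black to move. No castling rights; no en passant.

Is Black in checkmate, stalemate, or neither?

Black to move; black king on a8.
In check: yes, from the white queen on c8.
King squares — a7: attacked by Nb5; b7: own knight; b8: attacked by Qc8.
Legal moves for Black: none.
In check with no legal moves → checkmate.

checkmate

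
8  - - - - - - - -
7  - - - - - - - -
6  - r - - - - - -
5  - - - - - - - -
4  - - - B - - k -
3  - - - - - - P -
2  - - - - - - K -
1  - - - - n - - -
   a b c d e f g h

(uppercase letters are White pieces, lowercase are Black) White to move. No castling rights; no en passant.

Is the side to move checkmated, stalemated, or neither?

neither

White to move; white king on g2.
In check: yes, from the black knight on e1.
King squares — f1: available; g1: available; h1: available; f2: available; h2: available; f3: attacked by Ne1; g3: own pawn; h3: attacked by Kg4.
Legal moves for White: Kh2, Kf2, Kh1, Kg1, Kf1.
White is in check but has 5 legal moves → neither.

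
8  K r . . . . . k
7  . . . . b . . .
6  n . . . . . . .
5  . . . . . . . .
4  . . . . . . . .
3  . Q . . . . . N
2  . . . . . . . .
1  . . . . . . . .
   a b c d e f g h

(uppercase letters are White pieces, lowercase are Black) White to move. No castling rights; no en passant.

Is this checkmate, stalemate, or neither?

neither

White to move; white king on a8.
In check: yes, from the black rook on b8.
King squares — a7: available; b7: attacked by Rb8; b8: attacked by Na6.
Legal moves for White: Ka7, Qxb8+.
White is in check but has 2 legal moves → neither.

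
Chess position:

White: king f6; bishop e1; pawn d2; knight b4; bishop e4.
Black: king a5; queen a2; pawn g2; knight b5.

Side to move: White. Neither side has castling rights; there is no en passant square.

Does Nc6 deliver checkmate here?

no

After Nc6: black king on a5; in check: yes, from the white knight on c6.
Black has 3 legal replies: Kb6, Ka6, Ka4.
In check but a legal move exists → not checkmate.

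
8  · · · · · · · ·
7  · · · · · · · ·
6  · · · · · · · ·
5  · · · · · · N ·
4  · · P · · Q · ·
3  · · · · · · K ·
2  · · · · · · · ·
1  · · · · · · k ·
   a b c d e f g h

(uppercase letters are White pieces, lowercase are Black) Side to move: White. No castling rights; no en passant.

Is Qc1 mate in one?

After Qc1: black king on g1; in check: yes, from the white queen on c1.
King squares — f1: attacked by Qc1; h1: attacked by Qc1; f2: attacked by Kg3; g2: attacked by Kg3; h2: attacked by Kg3.
Black has no legal moves → checkmate.

yes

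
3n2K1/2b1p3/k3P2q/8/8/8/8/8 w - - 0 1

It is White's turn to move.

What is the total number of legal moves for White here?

White to move; king on g8.
In check: no.
Legal moves: none.
Count: 0.

0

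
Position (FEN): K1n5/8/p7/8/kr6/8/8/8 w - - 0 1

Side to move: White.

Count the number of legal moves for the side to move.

0

White to move; king on a8.
In check: no.
Legal moves: none.
Count: 0.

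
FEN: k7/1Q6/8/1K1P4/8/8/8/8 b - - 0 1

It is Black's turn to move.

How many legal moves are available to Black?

1

Black to move; king on a8.
In check: yes, from the white queen on b7.
Legal moves: Kxb7.
Count: 1.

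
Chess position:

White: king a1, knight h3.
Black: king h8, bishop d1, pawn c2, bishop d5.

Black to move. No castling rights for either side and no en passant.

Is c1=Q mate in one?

After c1=Q: white king on a1; in check: yes, from the black queen on c1.
King squares — b1: attacked by Qc1; a2: attacked by Bd5; b2: attacked by Qc1.
White has no legal moves → checkmate.

yes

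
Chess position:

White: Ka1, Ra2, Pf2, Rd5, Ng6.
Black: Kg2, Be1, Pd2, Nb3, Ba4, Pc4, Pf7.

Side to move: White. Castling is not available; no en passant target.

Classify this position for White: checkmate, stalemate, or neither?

neither

White to move; white king on a1.
In check: yes, from the black knight on b3.
Legal moves for White: Kb2, Kb1.
White is in check but has 2 legal moves → neither.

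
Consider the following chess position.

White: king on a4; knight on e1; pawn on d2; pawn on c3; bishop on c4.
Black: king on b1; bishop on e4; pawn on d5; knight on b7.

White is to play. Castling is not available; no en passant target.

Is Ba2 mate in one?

After Ba2: black king on b1; in check: yes, from the white bishop on a2.
Black has 4 legal replies: Kb2, Kxa2, Kc1, Ka1.
In check but a legal move exists → not checkmate.

no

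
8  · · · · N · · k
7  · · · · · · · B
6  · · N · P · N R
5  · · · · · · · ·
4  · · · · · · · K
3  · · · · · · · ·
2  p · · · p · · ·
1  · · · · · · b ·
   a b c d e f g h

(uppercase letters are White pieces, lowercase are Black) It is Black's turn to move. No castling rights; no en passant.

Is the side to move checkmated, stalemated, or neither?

checkmate

Black to move; black king on h8.
In check: yes, from the white knight on g6.
King squares — g7: attacked by Ne8; h7: attacked by Rh6; g8: attacked by Bh7.
Legal moves for Black: none.
In check with no legal moves → checkmate.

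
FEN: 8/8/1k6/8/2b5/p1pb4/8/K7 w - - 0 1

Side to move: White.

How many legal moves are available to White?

0

White to move; king on a1.
In check: no.
Legal moves: none.
Count: 0.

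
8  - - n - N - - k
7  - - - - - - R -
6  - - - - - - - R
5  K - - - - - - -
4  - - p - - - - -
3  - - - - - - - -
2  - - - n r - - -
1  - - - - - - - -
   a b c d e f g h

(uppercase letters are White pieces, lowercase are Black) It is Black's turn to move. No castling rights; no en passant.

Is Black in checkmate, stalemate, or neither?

checkmate

Black to move; black king on h8.
In check: yes, from the white rook on h6.
King squares — g7: attacked by Ne8; h7: attacked by Rh6; g8: attacked by Rg7.
Legal moves for Black: none.
In check with no legal moves → checkmate.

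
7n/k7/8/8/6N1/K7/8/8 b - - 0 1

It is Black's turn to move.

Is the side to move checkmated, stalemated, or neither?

neither

Black to move; black king on a7.
In check: no.
Legal moves for Black: Nf7, Ng6, Kb8, Ka8, Kb7, Kb6, Ka6.
Black has 7 legal moves and is not in check → neither.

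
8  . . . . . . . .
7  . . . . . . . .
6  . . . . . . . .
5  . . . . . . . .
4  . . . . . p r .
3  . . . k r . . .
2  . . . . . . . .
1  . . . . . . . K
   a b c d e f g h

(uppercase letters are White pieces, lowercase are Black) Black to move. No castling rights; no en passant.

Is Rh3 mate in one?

After Rh3: white king on h1; in check: yes, from the black rook on h3.
King squares — g1: attacked by Rg4; g2: attacked by Rg4; h2: attacked by Rh3.
White has no legal moves → checkmate.

yes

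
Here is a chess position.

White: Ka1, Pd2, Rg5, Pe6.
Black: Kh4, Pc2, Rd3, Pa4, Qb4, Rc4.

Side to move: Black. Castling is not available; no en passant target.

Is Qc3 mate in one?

no

After Qc3: white king on a1; in check: yes, from the black queen on c3.
White has 2 legal replies: Ka2, dxc3.
In check but a legal move exists → not checkmate.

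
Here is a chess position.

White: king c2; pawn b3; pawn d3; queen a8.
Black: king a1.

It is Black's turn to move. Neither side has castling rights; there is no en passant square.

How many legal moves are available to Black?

Black to move; king on a1.
In check: yes, from the white queen on a8.
Legal moves: none.
Count: 0.

0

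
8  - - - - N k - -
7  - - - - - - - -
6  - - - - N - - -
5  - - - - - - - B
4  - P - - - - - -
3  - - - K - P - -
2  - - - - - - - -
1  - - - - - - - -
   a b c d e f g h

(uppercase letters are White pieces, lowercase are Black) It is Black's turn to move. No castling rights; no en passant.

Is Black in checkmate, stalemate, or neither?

Black to move; black king on f8.
In check: yes, from the white knight on e6.
King squares — e7: available; f7: attacked by Bh5; g7: attacked by Ne6; e8: attacked by Bh5; g8: available.
Legal moves for Black: Kg8, Ke7.
Black is in check but has 2 legal moves → neither.

neither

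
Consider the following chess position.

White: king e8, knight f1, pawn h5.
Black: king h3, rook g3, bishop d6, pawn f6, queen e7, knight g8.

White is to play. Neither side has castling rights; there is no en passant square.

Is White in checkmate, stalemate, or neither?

White to move; white king on e8.
In check: yes, from the black queen on e7.
King squares — d7: attacked by Qe7; e7: attacked by Bd6; f7: attacked by Qe7; d8: attacked by Qe7; f8: attacked by Qe7.
Legal moves for White: none.
In check with no legal moves → checkmate.

checkmate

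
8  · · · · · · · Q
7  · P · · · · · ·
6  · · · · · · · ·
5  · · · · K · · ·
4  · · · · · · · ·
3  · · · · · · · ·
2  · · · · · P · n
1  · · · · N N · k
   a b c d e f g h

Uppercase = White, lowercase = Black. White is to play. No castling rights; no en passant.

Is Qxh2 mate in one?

After Qxh2: black king on h1; in check: yes, from the white queen on h2.
King squares — g1: attacked by Qh2; g2: attacked by Ne1; h2: attacked by Nf1.
Black has no legal moves → checkmate.

yes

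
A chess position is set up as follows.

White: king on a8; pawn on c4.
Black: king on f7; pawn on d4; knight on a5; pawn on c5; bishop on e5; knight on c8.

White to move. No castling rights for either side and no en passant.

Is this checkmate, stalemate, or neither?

stalemate

White to move; white king on a8.
In check: no.
King squares — a7: attacked by Nc8; b7: attacked by Na5; b8: attacked by Be5.
Legal moves for White: none.
Not in check and no legal moves → stalemate.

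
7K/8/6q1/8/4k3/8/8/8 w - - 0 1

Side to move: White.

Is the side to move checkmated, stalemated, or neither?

stalemate

White to move; white king on h8.
In check: no.
King squares — g7: attacked by Qg6; h7: attacked by Qg6; g8: attacked by Qg6.
Legal moves for White: none.
Not in check and no legal moves → stalemate.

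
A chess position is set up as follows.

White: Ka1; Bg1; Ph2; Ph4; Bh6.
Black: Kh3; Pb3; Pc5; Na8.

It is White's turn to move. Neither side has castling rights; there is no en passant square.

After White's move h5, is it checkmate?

After h5: black king on h3; in check: no.
Black is not in check, so this cannot be checkmate.

no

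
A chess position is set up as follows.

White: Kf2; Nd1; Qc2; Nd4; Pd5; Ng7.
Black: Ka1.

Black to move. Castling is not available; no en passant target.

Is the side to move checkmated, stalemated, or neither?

Black to move; black king on a1.
In check: no.
King squares — b1: attacked by Qc2; a2: attacked by Qc2; b2: attacked by Nd1.
Legal moves for Black: none.
Not in check and no legal moves → stalemate.

stalemate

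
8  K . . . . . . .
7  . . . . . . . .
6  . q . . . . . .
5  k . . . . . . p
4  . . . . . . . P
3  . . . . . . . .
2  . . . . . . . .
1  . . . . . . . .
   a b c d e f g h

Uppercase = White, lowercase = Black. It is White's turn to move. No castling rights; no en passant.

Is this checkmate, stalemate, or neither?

White to move; white king on a8.
In check: no.
King squares — a7: attacked by Qb6; b7: attacked by Qb6; b8: attacked by Qb6.
Legal moves for White: none.
Not in check and no legal moves → stalemate.

stalemate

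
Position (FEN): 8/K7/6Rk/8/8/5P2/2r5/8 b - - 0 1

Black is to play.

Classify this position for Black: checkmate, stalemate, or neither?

Black to move; black king on h6.
In check: yes, from the white rook on g6.
Legal moves for Black: Kh7, Kxg6, Kh5.
Black is in check but has 3 legal moves → neither.

neither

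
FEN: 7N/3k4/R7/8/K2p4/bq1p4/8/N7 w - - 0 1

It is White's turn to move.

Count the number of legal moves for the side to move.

White to move; king on a4.
In check: yes, from the black queen on b3.
Legal moves: Ka5, Kxb3, Nxb3.
Count: 3.

3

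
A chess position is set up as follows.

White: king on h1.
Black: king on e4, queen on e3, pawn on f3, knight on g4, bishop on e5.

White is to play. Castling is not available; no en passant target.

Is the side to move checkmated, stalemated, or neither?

stalemate

White to move; white king on h1.
In check: no.
King squares — g1: attacked by Qe3; g2: attacked by Pf3; h2: attacked by Ng4.
Legal moves for White: none.
Not in check and no legal moves → stalemate.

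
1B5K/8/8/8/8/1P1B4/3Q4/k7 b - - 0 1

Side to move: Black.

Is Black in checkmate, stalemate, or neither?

stalemate

Black to move; black king on a1.
In check: no.
King squares — b1: attacked by Bd3; a2: attacked by Qd2; b2: attacked by Qd2.
Legal moves for Black: none.
Not in check and no legal moves → stalemate.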